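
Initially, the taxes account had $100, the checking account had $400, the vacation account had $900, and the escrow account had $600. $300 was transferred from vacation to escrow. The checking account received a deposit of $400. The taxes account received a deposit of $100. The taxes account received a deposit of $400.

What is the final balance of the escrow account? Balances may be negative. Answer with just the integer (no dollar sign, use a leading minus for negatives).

Tracking account balances step by step:
Start: taxes=100, checking=400, vacation=900, escrow=600
Event 1 (transfer 300 vacation -> escrow): vacation: 900 - 300 = 600, escrow: 600 + 300 = 900. Balances: taxes=100, checking=400, vacation=600, escrow=900
Event 2 (deposit 400 to checking): checking: 400 + 400 = 800. Balances: taxes=100, checking=800, vacation=600, escrow=900
Event 3 (deposit 100 to taxes): taxes: 100 + 100 = 200. Balances: taxes=200, checking=800, vacation=600, escrow=900
Event 4 (deposit 400 to taxes): taxes: 200 + 400 = 600. Balances: taxes=600, checking=800, vacation=600, escrow=900

Final balance of escrow: 900

Answer: 900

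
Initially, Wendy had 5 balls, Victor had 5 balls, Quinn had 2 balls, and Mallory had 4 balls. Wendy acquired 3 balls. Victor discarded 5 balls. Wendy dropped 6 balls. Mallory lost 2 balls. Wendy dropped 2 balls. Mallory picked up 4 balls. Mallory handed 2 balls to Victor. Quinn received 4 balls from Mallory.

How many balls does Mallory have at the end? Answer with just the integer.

Tracking counts step by step:
Start: Wendy=5, Victor=5, Quinn=2, Mallory=4
Event 1 (Wendy +3): Wendy: 5 -> 8. State: Wendy=8, Victor=5, Quinn=2, Mallory=4
Event 2 (Victor -5): Victor: 5 -> 0. State: Wendy=8, Victor=0, Quinn=2, Mallory=4
Event 3 (Wendy -6): Wendy: 8 -> 2. State: Wendy=2, Victor=0, Quinn=2, Mallory=4
Event 4 (Mallory -2): Mallory: 4 -> 2. State: Wendy=2, Victor=0, Quinn=2, Mallory=2
Event 5 (Wendy -2): Wendy: 2 -> 0. State: Wendy=0, Victor=0, Quinn=2, Mallory=2
Event 6 (Mallory +4): Mallory: 2 -> 6. State: Wendy=0, Victor=0, Quinn=2, Mallory=6
Event 7 (Mallory -> Victor, 2): Mallory: 6 -> 4, Victor: 0 -> 2. State: Wendy=0, Victor=2, Quinn=2, Mallory=4
Event 8 (Mallory -> Quinn, 4): Mallory: 4 -> 0, Quinn: 2 -> 6. State: Wendy=0, Victor=2, Quinn=6, Mallory=0

Mallory's final count: 0

Answer: 0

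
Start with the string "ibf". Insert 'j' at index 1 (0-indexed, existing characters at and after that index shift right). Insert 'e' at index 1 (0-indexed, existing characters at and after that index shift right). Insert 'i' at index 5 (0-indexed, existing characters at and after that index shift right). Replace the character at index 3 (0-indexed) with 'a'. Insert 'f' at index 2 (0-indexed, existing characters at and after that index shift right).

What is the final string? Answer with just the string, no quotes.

Answer: iefjafi

Derivation:
Applying each edit step by step:
Start: "ibf"
Op 1 (insert 'j' at idx 1): "ibf" -> "ijbf"
Op 2 (insert 'e' at idx 1): "ijbf" -> "iejbf"
Op 3 (insert 'i' at idx 5): "iejbf" -> "iejbfi"
Op 4 (replace idx 3: 'b' -> 'a'): "iejbfi" -> "iejafi"
Op 5 (insert 'f' at idx 2): "iejafi" -> "iefjafi"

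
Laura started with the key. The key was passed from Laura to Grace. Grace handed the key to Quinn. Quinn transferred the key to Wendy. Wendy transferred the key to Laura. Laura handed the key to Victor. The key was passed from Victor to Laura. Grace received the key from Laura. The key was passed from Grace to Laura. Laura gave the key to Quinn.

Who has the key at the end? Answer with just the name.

Answer: Quinn

Derivation:
Tracking the key through each event:
Start: Laura has the key.
After event 1: Grace has the key.
After event 2: Quinn has the key.
After event 3: Wendy has the key.
After event 4: Laura has the key.
After event 5: Victor has the key.
After event 6: Laura has the key.
After event 7: Grace has the key.
After event 8: Laura has the key.
After event 9: Quinn has the key.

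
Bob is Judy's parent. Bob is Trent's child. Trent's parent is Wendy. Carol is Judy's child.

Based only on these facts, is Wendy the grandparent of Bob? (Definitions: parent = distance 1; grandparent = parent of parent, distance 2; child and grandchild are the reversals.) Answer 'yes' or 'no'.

Reconstructing the parent chain from the given facts:
  Wendy -> Trent -> Bob -> Judy -> Carol
(each arrow means 'parent of the next')
Positions in the chain (0 = top):
  position of Wendy: 0
  position of Trent: 1
  position of Bob: 2
  position of Judy: 3
  position of Carol: 4

Wendy is at position 0, Bob is at position 2; signed distance (j - i) = 2.
'grandparent' requires j - i = 2. Actual distance is 2, so the relation HOLDS.

Answer: yes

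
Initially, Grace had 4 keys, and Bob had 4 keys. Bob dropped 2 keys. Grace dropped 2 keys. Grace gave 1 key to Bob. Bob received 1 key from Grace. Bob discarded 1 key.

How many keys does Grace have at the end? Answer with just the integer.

Tracking counts step by step:
Start: Grace=4, Bob=4
Event 1 (Bob -2): Bob: 4 -> 2. State: Grace=4, Bob=2
Event 2 (Grace -2): Grace: 4 -> 2. State: Grace=2, Bob=2
Event 3 (Grace -> Bob, 1): Grace: 2 -> 1, Bob: 2 -> 3. State: Grace=1, Bob=3
Event 4 (Grace -> Bob, 1): Grace: 1 -> 0, Bob: 3 -> 4. State: Grace=0, Bob=4
Event 5 (Bob -1): Bob: 4 -> 3. State: Grace=0, Bob=3

Grace's final count: 0

Answer: 0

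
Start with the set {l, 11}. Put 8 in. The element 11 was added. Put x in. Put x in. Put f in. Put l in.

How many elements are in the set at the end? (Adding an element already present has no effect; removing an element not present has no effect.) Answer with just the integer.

Tracking the set through each operation:
Start: {11, l}
Event 1 (add 8): added. Set: {11, 8, l}
Event 2 (add 11): already present, no change. Set: {11, 8, l}
Event 3 (add x): added. Set: {11, 8, l, x}
Event 4 (add x): already present, no change. Set: {11, 8, l, x}
Event 5 (add f): added. Set: {11, 8, f, l, x}
Event 6 (add l): already present, no change. Set: {11, 8, f, l, x}

Final set: {11, 8, f, l, x} (size 5)

Answer: 5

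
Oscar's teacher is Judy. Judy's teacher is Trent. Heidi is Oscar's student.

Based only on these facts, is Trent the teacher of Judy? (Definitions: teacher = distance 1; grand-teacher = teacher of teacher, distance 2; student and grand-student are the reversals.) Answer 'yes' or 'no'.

Answer: yes

Derivation:
Reconstructing the teacher chain from the given facts:
  Trent -> Judy -> Oscar -> Heidi
(each arrow means 'teacher of the next')
Positions in the chain (0 = top):
  position of Trent: 0
  position of Judy: 1
  position of Oscar: 2
  position of Heidi: 3

Trent is at position 0, Judy is at position 1; signed distance (j - i) = 1.
'teacher' requires j - i = 1. Actual distance is 1, so the relation HOLDS.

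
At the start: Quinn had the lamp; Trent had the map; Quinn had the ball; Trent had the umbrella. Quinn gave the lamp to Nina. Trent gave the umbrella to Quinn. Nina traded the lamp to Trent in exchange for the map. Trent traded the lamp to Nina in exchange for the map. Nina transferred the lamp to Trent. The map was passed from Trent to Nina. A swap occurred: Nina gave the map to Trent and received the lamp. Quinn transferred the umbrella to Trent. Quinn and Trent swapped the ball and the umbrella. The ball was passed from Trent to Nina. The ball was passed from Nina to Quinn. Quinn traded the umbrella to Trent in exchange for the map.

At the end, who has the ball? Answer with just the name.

Tracking all object holders:
Start: lamp:Quinn, map:Trent, ball:Quinn, umbrella:Trent
Event 1 (give lamp: Quinn -> Nina). State: lamp:Nina, map:Trent, ball:Quinn, umbrella:Trent
Event 2 (give umbrella: Trent -> Quinn). State: lamp:Nina, map:Trent, ball:Quinn, umbrella:Quinn
Event 3 (swap lamp<->map: now lamp:Trent, map:Nina). State: lamp:Trent, map:Nina, ball:Quinn, umbrella:Quinn
Event 4 (swap lamp<->map: now lamp:Nina, map:Trent). State: lamp:Nina, map:Trent, ball:Quinn, umbrella:Quinn
Event 5 (give lamp: Nina -> Trent). State: lamp:Trent, map:Trent, ball:Quinn, umbrella:Quinn
Event 6 (give map: Trent -> Nina). State: lamp:Trent, map:Nina, ball:Quinn, umbrella:Quinn
Event 7 (swap map<->lamp: now map:Trent, lamp:Nina). State: lamp:Nina, map:Trent, ball:Quinn, umbrella:Quinn
Event 8 (give umbrella: Quinn -> Trent). State: lamp:Nina, map:Trent, ball:Quinn, umbrella:Trent
Event 9 (swap ball<->umbrella: now ball:Trent, umbrella:Quinn). State: lamp:Nina, map:Trent, ball:Trent, umbrella:Quinn
Event 10 (give ball: Trent -> Nina). State: lamp:Nina, map:Trent, ball:Nina, umbrella:Quinn
Event 11 (give ball: Nina -> Quinn). State: lamp:Nina, map:Trent, ball:Quinn, umbrella:Quinn
Event 12 (swap umbrella<->map: now umbrella:Trent, map:Quinn). State: lamp:Nina, map:Quinn, ball:Quinn, umbrella:Trent

Final state: lamp:Nina, map:Quinn, ball:Quinn, umbrella:Trent
The ball is held by Quinn.

Answer: Quinn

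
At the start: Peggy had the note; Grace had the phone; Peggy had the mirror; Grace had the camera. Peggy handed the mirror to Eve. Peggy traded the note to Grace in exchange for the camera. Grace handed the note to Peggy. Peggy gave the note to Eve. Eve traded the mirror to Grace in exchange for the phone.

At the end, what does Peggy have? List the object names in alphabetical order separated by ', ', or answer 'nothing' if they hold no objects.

Answer: camera

Derivation:
Tracking all object holders:
Start: note:Peggy, phone:Grace, mirror:Peggy, camera:Grace
Event 1 (give mirror: Peggy -> Eve). State: note:Peggy, phone:Grace, mirror:Eve, camera:Grace
Event 2 (swap note<->camera: now note:Grace, camera:Peggy). State: note:Grace, phone:Grace, mirror:Eve, camera:Peggy
Event 3 (give note: Grace -> Peggy). State: note:Peggy, phone:Grace, mirror:Eve, camera:Peggy
Event 4 (give note: Peggy -> Eve). State: note:Eve, phone:Grace, mirror:Eve, camera:Peggy
Event 5 (swap mirror<->phone: now mirror:Grace, phone:Eve). State: note:Eve, phone:Eve, mirror:Grace, camera:Peggy

Final state: note:Eve, phone:Eve, mirror:Grace, camera:Peggy
Peggy holds: camera.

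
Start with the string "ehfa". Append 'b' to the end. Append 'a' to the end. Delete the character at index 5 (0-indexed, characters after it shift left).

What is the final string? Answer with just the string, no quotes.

Applying each edit step by step:
Start: "ehfa"
Op 1 (append 'b'): "ehfa" -> "ehfab"
Op 2 (append 'a'): "ehfab" -> "ehfaba"
Op 3 (delete idx 5 = 'a'): "ehfaba" -> "ehfab"

Answer: ehfab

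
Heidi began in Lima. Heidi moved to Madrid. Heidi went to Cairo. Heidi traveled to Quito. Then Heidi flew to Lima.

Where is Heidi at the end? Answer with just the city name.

Answer: Lima

Derivation:
Tracking Heidi's location:
Start: Heidi is in Lima.
After move 1: Lima -> Madrid. Heidi is in Madrid.
After move 2: Madrid -> Cairo. Heidi is in Cairo.
After move 3: Cairo -> Quito. Heidi is in Quito.
After move 4: Quito -> Lima. Heidi is in Lima.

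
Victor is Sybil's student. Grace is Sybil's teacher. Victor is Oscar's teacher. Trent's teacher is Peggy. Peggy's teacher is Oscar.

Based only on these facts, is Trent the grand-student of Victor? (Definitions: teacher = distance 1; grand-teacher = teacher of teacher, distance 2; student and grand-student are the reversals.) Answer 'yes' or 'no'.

Answer: no

Derivation:
Reconstructing the teacher chain from the given facts:
  Grace -> Sybil -> Victor -> Oscar -> Peggy -> Trent
(each arrow means 'teacher of the next')
Positions in the chain (0 = top):
  position of Grace: 0
  position of Sybil: 1
  position of Victor: 2
  position of Oscar: 3
  position of Peggy: 4
  position of Trent: 5

Trent is at position 5, Victor is at position 2; signed distance (j - i) = -3.
'grand-student' requires j - i = -2. Actual distance is -3, so the relation does NOT hold.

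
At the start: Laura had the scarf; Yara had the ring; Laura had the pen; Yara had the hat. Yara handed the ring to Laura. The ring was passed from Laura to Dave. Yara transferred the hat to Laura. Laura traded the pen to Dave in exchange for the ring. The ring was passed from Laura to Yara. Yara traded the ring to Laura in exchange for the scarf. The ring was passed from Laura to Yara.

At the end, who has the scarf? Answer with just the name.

Tracking all object holders:
Start: scarf:Laura, ring:Yara, pen:Laura, hat:Yara
Event 1 (give ring: Yara -> Laura). State: scarf:Laura, ring:Laura, pen:Laura, hat:Yara
Event 2 (give ring: Laura -> Dave). State: scarf:Laura, ring:Dave, pen:Laura, hat:Yara
Event 3 (give hat: Yara -> Laura). State: scarf:Laura, ring:Dave, pen:Laura, hat:Laura
Event 4 (swap pen<->ring: now pen:Dave, ring:Laura). State: scarf:Laura, ring:Laura, pen:Dave, hat:Laura
Event 5 (give ring: Laura -> Yara). State: scarf:Laura, ring:Yara, pen:Dave, hat:Laura
Event 6 (swap ring<->scarf: now ring:Laura, scarf:Yara). State: scarf:Yara, ring:Laura, pen:Dave, hat:Laura
Event 7 (give ring: Laura -> Yara). State: scarf:Yara, ring:Yara, pen:Dave, hat:Laura

Final state: scarf:Yara, ring:Yara, pen:Dave, hat:Laura
The scarf is held by Yara.

Answer: Yara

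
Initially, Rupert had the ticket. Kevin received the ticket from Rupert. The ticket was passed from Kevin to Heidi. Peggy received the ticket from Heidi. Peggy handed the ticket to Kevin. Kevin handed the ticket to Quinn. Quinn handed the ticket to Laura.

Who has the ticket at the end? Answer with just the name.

Tracking the ticket through each event:
Start: Rupert has the ticket.
After event 1: Kevin has the ticket.
After event 2: Heidi has the ticket.
After event 3: Peggy has the ticket.
After event 4: Kevin has the ticket.
After event 5: Quinn has the ticket.
After event 6: Laura has the ticket.

Answer: Laura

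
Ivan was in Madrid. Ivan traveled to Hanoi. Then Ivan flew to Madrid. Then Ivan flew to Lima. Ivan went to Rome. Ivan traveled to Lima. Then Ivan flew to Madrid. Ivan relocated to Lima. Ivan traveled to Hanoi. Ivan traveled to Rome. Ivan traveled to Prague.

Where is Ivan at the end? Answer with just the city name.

Tracking Ivan's location:
Start: Ivan is in Madrid.
After move 1: Madrid -> Hanoi. Ivan is in Hanoi.
After move 2: Hanoi -> Madrid. Ivan is in Madrid.
After move 3: Madrid -> Lima. Ivan is in Lima.
After move 4: Lima -> Rome. Ivan is in Rome.
After move 5: Rome -> Lima. Ivan is in Lima.
After move 6: Lima -> Madrid. Ivan is in Madrid.
After move 7: Madrid -> Lima. Ivan is in Lima.
After move 8: Lima -> Hanoi. Ivan is in Hanoi.
After move 9: Hanoi -> Rome. Ivan is in Rome.
After move 10: Rome -> Prague. Ivan is in Prague.

Answer: Prague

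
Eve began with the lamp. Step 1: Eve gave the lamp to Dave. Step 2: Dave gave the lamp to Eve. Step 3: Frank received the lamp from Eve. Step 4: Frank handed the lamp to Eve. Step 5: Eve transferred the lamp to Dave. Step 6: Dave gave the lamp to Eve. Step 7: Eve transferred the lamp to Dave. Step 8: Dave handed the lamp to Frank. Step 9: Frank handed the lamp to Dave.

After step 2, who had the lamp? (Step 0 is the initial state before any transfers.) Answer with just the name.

Answer: Eve

Derivation:
Tracking the lamp holder through step 2:
After step 0 (start): Eve
After step 1: Dave
After step 2: Eve

At step 2, the holder is Eve.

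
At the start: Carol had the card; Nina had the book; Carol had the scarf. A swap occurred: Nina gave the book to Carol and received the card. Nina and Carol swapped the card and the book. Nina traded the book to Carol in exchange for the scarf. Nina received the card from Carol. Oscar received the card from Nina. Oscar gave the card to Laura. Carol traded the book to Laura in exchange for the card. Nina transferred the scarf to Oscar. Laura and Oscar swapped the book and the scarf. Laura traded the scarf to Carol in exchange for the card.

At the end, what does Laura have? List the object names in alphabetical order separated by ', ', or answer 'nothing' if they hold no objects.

Tracking all object holders:
Start: card:Carol, book:Nina, scarf:Carol
Event 1 (swap book<->card: now book:Carol, card:Nina). State: card:Nina, book:Carol, scarf:Carol
Event 2 (swap card<->book: now card:Carol, book:Nina). State: card:Carol, book:Nina, scarf:Carol
Event 3 (swap book<->scarf: now book:Carol, scarf:Nina). State: card:Carol, book:Carol, scarf:Nina
Event 4 (give card: Carol -> Nina). State: card:Nina, book:Carol, scarf:Nina
Event 5 (give card: Nina -> Oscar). State: card:Oscar, book:Carol, scarf:Nina
Event 6 (give card: Oscar -> Laura). State: card:Laura, book:Carol, scarf:Nina
Event 7 (swap book<->card: now book:Laura, card:Carol). State: card:Carol, book:Laura, scarf:Nina
Event 8 (give scarf: Nina -> Oscar). State: card:Carol, book:Laura, scarf:Oscar
Event 9 (swap book<->scarf: now book:Oscar, scarf:Laura). State: card:Carol, book:Oscar, scarf:Laura
Event 10 (swap scarf<->card: now scarf:Carol, card:Laura). State: card:Laura, book:Oscar, scarf:Carol

Final state: card:Laura, book:Oscar, scarf:Carol
Laura holds: card.

Answer: card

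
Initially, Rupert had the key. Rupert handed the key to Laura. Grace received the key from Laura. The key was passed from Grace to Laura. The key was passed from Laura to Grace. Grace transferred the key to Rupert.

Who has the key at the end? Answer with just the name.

Answer: Rupert

Derivation:
Tracking the key through each event:
Start: Rupert has the key.
After event 1: Laura has the key.
After event 2: Grace has the key.
After event 3: Laura has the key.
After event 4: Grace has the key.
After event 5: Rupert has the key.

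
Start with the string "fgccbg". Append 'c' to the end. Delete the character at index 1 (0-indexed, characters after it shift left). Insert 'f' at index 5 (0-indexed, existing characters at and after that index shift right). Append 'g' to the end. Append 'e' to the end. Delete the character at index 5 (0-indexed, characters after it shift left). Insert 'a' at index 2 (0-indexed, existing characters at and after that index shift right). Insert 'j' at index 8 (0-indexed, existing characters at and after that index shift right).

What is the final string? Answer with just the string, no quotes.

Applying each edit step by step:
Start: "fgccbg"
Op 1 (append 'c'): "fgccbg" -> "fgccbgc"
Op 2 (delete idx 1 = 'g'): "fgccbgc" -> "fccbgc"
Op 3 (insert 'f' at idx 5): "fccbgc" -> "fccbgfc"
Op 4 (append 'g'): "fccbgfc" -> "fccbgfcg"
Op 5 (append 'e'): "fccbgfcg" -> "fccbgfcge"
Op 6 (delete idx 5 = 'f'): "fccbgfcge" -> "fccbgcge"
Op 7 (insert 'a' at idx 2): "fccbgcge" -> "fcacbgcge"
Op 8 (insert 'j' at idx 8): "fcacbgcge" -> "fcacbgcgje"

Answer: fcacbgcgje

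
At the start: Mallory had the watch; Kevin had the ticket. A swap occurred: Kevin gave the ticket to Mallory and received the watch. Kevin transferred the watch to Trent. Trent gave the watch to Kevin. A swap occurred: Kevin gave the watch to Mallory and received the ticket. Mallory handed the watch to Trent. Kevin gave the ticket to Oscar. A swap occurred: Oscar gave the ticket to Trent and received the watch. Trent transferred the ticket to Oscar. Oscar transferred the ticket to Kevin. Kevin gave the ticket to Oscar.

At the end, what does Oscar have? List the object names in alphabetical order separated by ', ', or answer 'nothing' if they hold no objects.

Answer: ticket, watch

Derivation:
Tracking all object holders:
Start: watch:Mallory, ticket:Kevin
Event 1 (swap ticket<->watch: now ticket:Mallory, watch:Kevin). State: watch:Kevin, ticket:Mallory
Event 2 (give watch: Kevin -> Trent). State: watch:Trent, ticket:Mallory
Event 3 (give watch: Trent -> Kevin). State: watch:Kevin, ticket:Mallory
Event 4 (swap watch<->ticket: now watch:Mallory, ticket:Kevin). State: watch:Mallory, ticket:Kevin
Event 5 (give watch: Mallory -> Trent). State: watch:Trent, ticket:Kevin
Event 6 (give ticket: Kevin -> Oscar). State: watch:Trent, ticket:Oscar
Event 7 (swap ticket<->watch: now ticket:Trent, watch:Oscar). State: watch:Oscar, ticket:Trent
Event 8 (give ticket: Trent -> Oscar). State: watch:Oscar, ticket:Oscar
Event 9 (give ticket: Oscar -> Kevin). State: watch:Oscar, ticket:Kevin
Event 10 (give ticket: Kevin -> Oscar). State: watch:Oscar, ticket:Oscar

Final state: watch:Oscar, ticket:Oscar
Oscar holds: ticket, watch.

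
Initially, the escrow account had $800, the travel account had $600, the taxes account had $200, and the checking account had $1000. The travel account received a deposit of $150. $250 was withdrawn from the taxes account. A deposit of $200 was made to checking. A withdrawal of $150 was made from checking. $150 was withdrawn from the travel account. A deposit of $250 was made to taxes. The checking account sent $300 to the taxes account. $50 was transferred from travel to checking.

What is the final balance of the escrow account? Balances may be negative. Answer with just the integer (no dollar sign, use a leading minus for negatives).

Answer: 800

Derivation:
Tracking account balances step by step:
Start: escrow=800, travel=600, taxes=200, checking=1000
Event 1 (deposit 150 to travel): travel: 600 + 150 = 750. Balances: escrow=800, travel=750, taxes=200, checking=1000
Event 2 (withdraw 250 from taxes): taxes: 200 - 250 = -50. Balances: escrow=800, travel=750, taxes=-50, checking=1000
Event 3 (deposit 200 to checking): checking: 1000 + 200 = 1200. Balances: escrow=800, travel=750, taxes=-50, checking=1200
Event 4 (withdraw 150 from checking): checking: 1200 - 150 = 1050. Balances: escrow=800, travel=750, taxes=-50, checking=1050
Event 5 (withdraw 150 from travel): travel: 750 - 150 = 600. Balances: escrow=800, travel=600, taxes=-50, checking=1050
Event 6 (deposit 250 to taxes): taxes: -50 + 250 = 200. Balances: escrow=800, travel=600, taxes=200, checking=1050
Event 7 (transfer 300 checking -> taxes): checking: 1050 - 300 = 750, taxes: 200 + 300 = 500. Balances: escrow=800, travel=600, taxes=500, checking=750
Event 8 (transfer 50 travel -> checking): travel: 600 - 50 = 550, checking: 750 + 50 = 800. Balances: escrow=800, travel=550, taxes=500, checking=800

Final balance of escrow: 800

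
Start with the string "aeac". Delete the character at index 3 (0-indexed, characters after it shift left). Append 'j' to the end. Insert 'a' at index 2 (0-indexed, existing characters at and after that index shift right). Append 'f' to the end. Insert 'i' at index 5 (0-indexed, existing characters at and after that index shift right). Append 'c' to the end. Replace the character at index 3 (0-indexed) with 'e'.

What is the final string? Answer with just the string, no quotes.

Answer: aeaejifc

Derivation:
Applying each edit step by step:
Start: "aeac"
Op 1 (delete idx 3 = 'c'): "aeac" -> "aea"
Op 2 (append 'j'): "aea" -> "aeaj"
Op 3 (insert 'a' at idx 2): "aeaj" -> "aeaaj"
Op 4 (append 'f'): "aeaaj" -> "aeaajf"
Op 5 (insert 'i' at idx 5): "aeaajf" -> "aeaajif"
Op 6 (append 'c'): "aeaajif" -> "aeaajifc"
Op 7 (replace idx 3: 'a' -> 'e'): "aeaajifc" -> "aeaejifc"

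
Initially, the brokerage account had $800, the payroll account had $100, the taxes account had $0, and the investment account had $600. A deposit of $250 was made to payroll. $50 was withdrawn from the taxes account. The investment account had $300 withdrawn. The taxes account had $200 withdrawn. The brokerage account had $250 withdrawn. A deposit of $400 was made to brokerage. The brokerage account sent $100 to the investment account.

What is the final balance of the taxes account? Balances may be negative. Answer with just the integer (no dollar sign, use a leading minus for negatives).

Tracking account balances step by step:
Start: brokerage=800, payroll=100, taxes=0, investment=600
Event 1 (deposit 250 to payroll): payroll: 100 + 250 = 350. Balances: brokerage=800, payroll=350, taxes=0, investment=600
Event 2 (withdraw 50 from taxes): taxes: 0 - 50 = -50. Balances: brokerage=800, payroll=350, taxes=-50, investment=600
Event 3 (withdraw 300 from investment): investment: 600 - 300 = 300. Balances: brokerage=800, payroll=350, taxes=-50, investment=300
Event 4 (withdraw 200 from taxes): taxes: -50 - 200 = -250. Balances: brokerage=800, payroll=350, taxes=-250, investment=300
Event 5 (withdraw 250 from brokerage): brokerage: 800 - 250 = 550. Balances: brokerage=550, payroll=350, taxes=-250, investment=300
Event 6 (deposit 400 to brokerage): brokerage: 550 + 400 = 950. Balances: brokerage=950, payroll=350, taxes=-250, investment=300
Event 7 (transfer 100 brokerage -> investment): brokerage: 950 - 100 = 850, investment: 300 + 100 = 400. Balances: brokerage=850, payroll=350, taxes=-250, investment=400

Final balance of taxes: -250

Answer: -250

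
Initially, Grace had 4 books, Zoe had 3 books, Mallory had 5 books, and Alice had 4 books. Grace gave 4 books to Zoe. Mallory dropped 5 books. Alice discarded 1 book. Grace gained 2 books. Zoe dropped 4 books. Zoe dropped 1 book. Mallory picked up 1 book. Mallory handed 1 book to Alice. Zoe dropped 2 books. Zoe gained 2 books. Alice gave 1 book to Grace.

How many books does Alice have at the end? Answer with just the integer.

Tracking counts step by step:
Start: Grace=4, Zoe=3, Mallory=5, Alice=4
Event 1 (Grace -> Zoe, 4): Grace: 4 -> 0, Zoe: 3 -> 7. State: Grace=0, Zoe=7, Mallory=5, Alice=4
Event 2 (Mallory -5): Mallory: 5 -> 0. State: Grace=0, Zoe=7, Mallory=0, Alice=4
Event 3 (Alice -1): Alice: 4 -> 3. State: Grace=0, Zoe=7, Mallory=0, Alice=3
Event 4 (Grace +2): Grace: 0 -> 2. State: Grace=2, Zoe=7, Mallory=0, Alice=3
Event 5 (Zoe -4): Zoe: 7 -> 3. State: Grace=2, Zoe=3, Mallory=0, Alice=3
Event 6 (Zoe -1): Zoe: 3 -> 2. State: Grace=2, Zoe=2, Mallory=0, Alice=3
Event 7 (Mallory +1): Mallory: 0 -> 1. State: Grace=2, Zoe=2, Mallory=1, Alice=3
Event 8 (Mallory -> Alice, 1): Mallory: 1 -> 0, Alice: 3 -> 4. State: Grace=2, Zoe=2, Mallory=0, Alice=4
Event 9 (Zoe -2): Zoe: 2 -> 0. State: Grace=2, Zoe=0, Mallory=0, Alice=4
Event 10 (Zoe +2): Zoe: 0 -> 2. State: Grace=2, Zoe=2, Mallory=0, Alice=4
Event 11 (Alice -> Grace, 1): Alice: 4 -> 3, Grace: 2 -> 3. State: Grace=3, Zoe=2, Mallory=0, Alice=3

Alice's final count: 3

Answer: 3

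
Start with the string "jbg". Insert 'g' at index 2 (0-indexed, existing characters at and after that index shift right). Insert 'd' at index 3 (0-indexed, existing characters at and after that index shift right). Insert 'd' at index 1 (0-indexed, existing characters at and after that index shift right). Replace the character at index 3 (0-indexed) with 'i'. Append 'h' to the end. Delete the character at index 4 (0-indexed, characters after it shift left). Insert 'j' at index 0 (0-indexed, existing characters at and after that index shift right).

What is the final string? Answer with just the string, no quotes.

Applying each edit step by step:
Start: "jbg"
Op 1 (insert 'g' at idx 2): "jbg" -> "jbgg"
Op 2 (insert 'd' at idx 3): "jbgg" -> "jbgdg"
Op 3 (insert 'd' at idx 1): "jbgdg" -> "jdbgdg"
Op 4 (replace idx 3: 'g' -> 'i'): "jdbgdg" -> "jdbidg"
Op 5 (append 'h'): "jdbidg" -> "jdbidgh"
Op 6 (delete idx 4 = 'd'): "jdbidgh" -> "jdbigh"
Op 7 (insert 'j' at idx 0): "jdbigh" -> "jjdbigh"

Answer: jjdbigh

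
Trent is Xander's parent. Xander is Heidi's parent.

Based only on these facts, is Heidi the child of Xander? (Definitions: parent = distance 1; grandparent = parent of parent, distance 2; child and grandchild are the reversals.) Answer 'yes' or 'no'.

Reconstructing the parent chain from the given facts:
  Trent -> Xander -> Heidi
(each arrow means 'parent of the next')
Positions in the chain (0 = top):
  position of Trent: 0
  position of Xander: 1
  position of Heidi: 2

Heidi is at position 2, Xander is at position 1; signed distance (j - i) = -1.
'child' requires j - i = -1. Actual distance is -1, so the relation HOLDS.

Answer: yes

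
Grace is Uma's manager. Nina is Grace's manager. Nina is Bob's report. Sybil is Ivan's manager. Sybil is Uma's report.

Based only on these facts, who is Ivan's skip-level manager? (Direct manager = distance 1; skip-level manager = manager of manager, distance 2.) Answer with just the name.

Answer: Uma

Derivation:
Reconstructing the manager chain from the given facts:
  Bob -> Nina -> Grace -> Uma -> Sybil -> Ivan
(each arrow means 'manager of the next')
Positions in the chain (0 = top):
  position of Bob: 0
  position of Nina: 1
  position of Grace: 2
  position of Uma: 3
  position of Sybil: 4
  position of Ivan: 5

Ivan is at position 5; the skip-level manager is 2 steps up the chain, i.e. position 3: Uma.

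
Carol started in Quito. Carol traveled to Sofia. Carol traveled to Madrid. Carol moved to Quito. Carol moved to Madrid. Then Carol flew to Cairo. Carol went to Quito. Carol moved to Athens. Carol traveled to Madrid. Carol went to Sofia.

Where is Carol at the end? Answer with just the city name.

Tracking Carol's location:
Start: Carol is in Quito.
After move 1: Quito -> Sofia. Carol is in Sofia.
After move 2: Sofia -> Madrid. Carol is in Madrid.
After move 3: Madrid -> Quito. Carol is in Quito.
After move 4: Quito -> Madrid. Carol is in Madrid.
After move 5: Madrid -> Cairo. Carol is in Cairo.
After move 6: Cairo -> Quito. Carol is in Quito.
After move 7: Quito -> Athens. Carol is in Athens.
After move 8: Athens -> Madrid. Carol is in Madrid.
After move 9: Madrid -> Sofia. Carol is in Sofia.

Answer: Sofia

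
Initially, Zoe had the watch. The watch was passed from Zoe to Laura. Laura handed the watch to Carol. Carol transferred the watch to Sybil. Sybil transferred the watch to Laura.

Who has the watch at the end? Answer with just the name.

Tracking the watch through each event:
Start: Zoe has the watch.
After event 1: Laura has the watch.
After event 2: Carol has the watch.
After event 3: Sybil has the watch.
After event 4: Laura has the watch.

Answer: Laura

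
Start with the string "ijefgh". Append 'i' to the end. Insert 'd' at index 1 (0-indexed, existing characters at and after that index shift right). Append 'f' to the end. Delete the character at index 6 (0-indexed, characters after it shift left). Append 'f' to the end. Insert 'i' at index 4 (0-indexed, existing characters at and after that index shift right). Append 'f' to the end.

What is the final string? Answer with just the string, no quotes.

Applying each edit step by step:
Start: "ijefgh"
Op 1 (append 'i'): "ijefgh" -> "ijefghi"
Op 2 (insert 'd' at idx 1): "ijefghi" -> "idjefghi"
Op 3 (append 'f'): "idjefghi" -> "idjefghif"
Op 4 (delete idx 6 = 'h'): "idjefghif" -> "idjefgif"
Op 5 (append 'f'): "idjefgif" -> "idjefgiff"
Op 6 (insert 'i' at idx 4): "idjefgiff" -> "idjeifgiff"
Op 7 (append 'f'): "idjeifgiff" -> "idjeifgifff"

Answer: idjeifgifff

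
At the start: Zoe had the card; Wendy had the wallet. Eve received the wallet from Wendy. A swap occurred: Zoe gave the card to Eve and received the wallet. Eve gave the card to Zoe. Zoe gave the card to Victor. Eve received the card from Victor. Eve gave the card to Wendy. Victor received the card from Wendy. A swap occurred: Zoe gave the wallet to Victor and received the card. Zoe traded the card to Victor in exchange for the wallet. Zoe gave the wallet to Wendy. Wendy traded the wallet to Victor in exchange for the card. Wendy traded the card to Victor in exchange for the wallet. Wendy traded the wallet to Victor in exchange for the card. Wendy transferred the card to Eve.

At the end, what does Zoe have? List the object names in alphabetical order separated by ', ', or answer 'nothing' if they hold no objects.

Tracking all object holders:
Start: card:Zoe, wallet:Wendy
Event 1 (give wallet: Wendy -> Eve). State: card:Zoe, wallet:Eve
Event 2 (swap card<->wallet: now card:Eve, wallet:Zoe). State: card:Eve, wallet:Zoe
Event 3 (give card: Eve -> Zoe). State: card:Zoe, wallet:Zoe
Event 4 (give card: Zoe -> Victor). State: card:Victor, wallet:Zoe
Event 5 (give card: Victor -> Eve). State: card:Eve, wallet:Zoe
Event 6 (give card: Eve -> Wendy). State: card:Wendy, wallet:Zoe
Event 7 (give card: Wendy -> Victor). State: card:Victor, wallet:Zoe
Event 8 (swap wallet<->card: now wallet:Victor, card:Zoe). State: card:Zoe, wallet:Victor
Event 9 (swap card<->wallet: now card:Victor, wallet:Zoe). State: card:Victor, wallet:Zoe
Event 10 (give wallet: Zoe -> Wendy). State: card:Victor, wallet:Wendy
Event 11 (swap wallet<->card: now wallet:Victor, card:Wendy). State: card:Wendy, wallet:Victor
Event 12 (swap card<->wallet: now card:Victor, wallet:Wendy). State: card:Victor, wallet:Wendy
Event 13 (swap wallet<->card: now wallet:Victor, card:Wendy). State: card:Wendy, wallet:Victor
Event 14 (give card: Wendy -> Eve). State: card:Eve, wallet:Victor

Final state: card:Eve, wallet:Victor
Zoe holds: (nothing).

Answer: nothing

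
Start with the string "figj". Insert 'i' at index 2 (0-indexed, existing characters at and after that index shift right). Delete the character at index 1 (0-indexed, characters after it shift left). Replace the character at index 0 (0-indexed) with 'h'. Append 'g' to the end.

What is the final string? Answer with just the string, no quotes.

Answer: higjg

Derivation:
Applying each edit step by step:
Start: "figj"
Op 1 (insert 'i' at idx 2): "figj" -> "fiigj"
Op 2 (delete idx 1 = 'i'): "fiigj" -> "figj"
Op 3 (replace idx 0: 'f' -> 'h'): "figj" -> "higj"
Op 4 (append 'g'): "higj" -> "higjg"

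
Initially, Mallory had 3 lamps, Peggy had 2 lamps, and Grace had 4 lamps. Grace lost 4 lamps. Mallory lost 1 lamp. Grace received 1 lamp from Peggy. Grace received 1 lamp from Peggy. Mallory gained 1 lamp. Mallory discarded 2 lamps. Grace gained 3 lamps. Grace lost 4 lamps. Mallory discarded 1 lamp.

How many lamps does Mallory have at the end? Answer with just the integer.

Answer: 0

Derivation:
Tracking counts step by step:
Start: Mallory=3, Peggy=2, Grace=4
Event 1 (Grace -4): Grace: 4 -> 0. State: Mallory=3, Peggy=2, Grace=0
Event 2 (Mallory -1): Mallory: 3 -> 2. State: Mallory=2, Peggy=2, Grace=0
Event 3 (Peggy -> Grace, 1): Peggy: 2 -> 1, Grace: 0 -> 1. State: Mallory=2, Peggy=1, Grace=1
Event 4 (Peggy -> Grace, 1): Peggy: 1 -> 0, Grace: 1 -> 2. State: Mallory=2, Peggy=0, Grace=2
Event 5 (Mallory +1): Mallory: 2 -> 3. State: Mallory=3, Peggy=0, Grace=2
Event 6 (Mallory -2): Mallory: 3 -> 1. State: Mallory=1, Peggy=0, Grace=2
Event 7 (Grace +3): Grace: 2 -> 5. State: Mallory=1, Peggy=0, Grace=5
Event 8 (Grace -4): Grace: 5 -> 1. State: Mallory=1, Peggy=0, Grace=1
Event 9 (Mallory -1): Mallory: 1 -> 0. State: Mallory=0, Peggy=0, Grace=1

Mallory's final count: 0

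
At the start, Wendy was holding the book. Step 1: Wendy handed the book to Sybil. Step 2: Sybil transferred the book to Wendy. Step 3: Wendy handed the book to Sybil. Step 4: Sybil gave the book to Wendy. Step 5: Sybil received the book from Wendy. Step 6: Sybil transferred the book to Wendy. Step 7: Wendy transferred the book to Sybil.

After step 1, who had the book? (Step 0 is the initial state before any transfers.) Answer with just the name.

Answer: Sybil

Derivation:
Tracking the book holder through step 1:
After step 0 (start): Wendy
After step 1: Sybil

At step 1, the holder is Sybil.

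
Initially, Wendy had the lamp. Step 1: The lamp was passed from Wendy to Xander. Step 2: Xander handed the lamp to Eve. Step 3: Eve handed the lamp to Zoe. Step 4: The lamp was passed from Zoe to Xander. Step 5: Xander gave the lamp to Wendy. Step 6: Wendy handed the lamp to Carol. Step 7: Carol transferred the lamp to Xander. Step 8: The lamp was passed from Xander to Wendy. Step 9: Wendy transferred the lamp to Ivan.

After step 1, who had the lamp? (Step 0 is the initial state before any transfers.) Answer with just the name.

Tracking the lamp holder through step 1:
After step 0 (start): Wendy
After step 1: Xander

At step 1, the holder is Xander.

Answer: Xander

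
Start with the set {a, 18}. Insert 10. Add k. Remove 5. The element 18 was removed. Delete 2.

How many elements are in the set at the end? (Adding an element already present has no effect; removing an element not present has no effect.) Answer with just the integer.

Tracking the set through each operation:
Start: {18, a}
Event 1 (add 10): added. Set: {10, 18, a}
Event 2 (add k): added. Set: {10, 18, a, k}
Event 3 (remove 5): not present, no change. Set: {10, 18, a, k}
Event 4 (remove 18): removed. Set: {10, a, k}
Event 5 (remove 2): not present, no change. Set: {10, a, k}

Final set: {10, a, k} (size 3)

Answer: 3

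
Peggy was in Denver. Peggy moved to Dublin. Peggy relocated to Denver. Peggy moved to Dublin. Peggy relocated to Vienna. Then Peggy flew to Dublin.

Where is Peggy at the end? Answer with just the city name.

Tracking Peggy's location:
Start: Peggy is in Denver.
After move 1: Denver -> Dublin. Peggy is in Dublin.
After move 2: Dublin -> Denver. Peggy is in Denver.
After move 3: Denver -> Dublin. Peggy is in Dublin.
After move 4: Dublin -> Vienna. Peggy is in Vienna.
After move 5: Vienna -> Dublin. Peggy is in Dublin.

Answer: Dublin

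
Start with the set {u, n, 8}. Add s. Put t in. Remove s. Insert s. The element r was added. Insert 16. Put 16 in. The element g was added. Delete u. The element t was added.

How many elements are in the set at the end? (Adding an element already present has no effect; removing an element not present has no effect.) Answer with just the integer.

Answer: 7

Derivation:
Tracking the set through each operation:
Start: {8, n, u}
Event 1 (add s): added. Set: {8, n, s, u}
Event 2 (add t): added. Set: {8, n, s, t, u}
Event 3 (remove s): removed. Set: {8, n, t, u}
Event 4 (add s): added. Set: {8, n, s, t, u}
Event 5 (add r): added. Set: {8, n, r, s, t, u}
Event 6 (add 16): added. Set: {16, 8, n, r, s, t, u}
Event 7 (add 16): already present, no change. Set: {16, 8, n, r, s, t, u}
Event 8 (add g): added. Set: {16, 8, g, n, r, s, t, u}
Event 9 (remove u): removed. Set: {16, 8, g, n, r, s, t}
Event 10 (add t): already present, no change. Set: {16, 8, g, n, r, s, t}

Final set: {16, 8, g, n, r, s, t} (size 7)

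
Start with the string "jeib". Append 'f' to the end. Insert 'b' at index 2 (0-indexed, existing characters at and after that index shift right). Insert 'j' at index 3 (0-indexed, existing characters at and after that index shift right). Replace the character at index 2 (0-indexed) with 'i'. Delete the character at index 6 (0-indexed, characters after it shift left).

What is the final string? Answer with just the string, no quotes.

Applying each edit step by step:
Start: "jeib"
Op 1 (append 'f'): "jeib" -> "jeibf"
Op 2 (insert 'b' at idx 2): "jeibf" -> "jebibf"
Op 3 (insert 'j' at idx 3): "jebibf" -> "jebjibf"
Op 4 (replace idx 2: 'b' -> 'i'): "jebjibf" -> "jeijibf"
Op 5 (delete idx 6 = 'f'): "jeijibf" -> "jeijib"

Answer: jeijib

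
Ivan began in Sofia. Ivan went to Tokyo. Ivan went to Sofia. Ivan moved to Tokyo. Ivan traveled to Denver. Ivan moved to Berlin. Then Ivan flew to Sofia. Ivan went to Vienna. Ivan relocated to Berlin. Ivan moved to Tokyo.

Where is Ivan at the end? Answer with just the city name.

Tracking Ivan's location:
Start: Ivan is in Sofia.
After move 1: Sofia -> Tokyo. Ivan is in Tokyo.
After move 2: Tokyo -> Sofia. Ivan is in Sofia.
After move 3: Sofia -> Tokyo. Ivan is in Tokyo.
After move 4: Tokyo -> Denver. Ivan is in Denver.
After move 5: Denver -> Berlin. Ivan is in Berlin.
After move 6: Berlin -> Sofia. Ivan is in Sofia.
After move 7: Sofia -> Vienna. Ivan is in Vienna.
After move 8: Vienna -> Berlin. Ivan is in Berlin.
After move 9: Berlin -> Tokyo. Ivan is in Tokyo.

Answer: Tokyo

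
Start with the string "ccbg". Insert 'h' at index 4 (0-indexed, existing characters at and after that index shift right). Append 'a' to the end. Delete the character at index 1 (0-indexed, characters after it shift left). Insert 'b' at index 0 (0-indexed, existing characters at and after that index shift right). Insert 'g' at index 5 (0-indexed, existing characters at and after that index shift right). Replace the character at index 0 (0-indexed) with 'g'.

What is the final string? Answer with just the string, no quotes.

Applying each edit step by step:
Start: "ccbg"
Op 1 (insert 'h' at idx 4): "ccbg" -> "ccbgh"
Op 2 (append 'a'): "ccbgh" -> "ccbgha"
Op 3 (delete idx 1 = 'c'): "ccbgha" -> "cbgha"
Op 4 (insert 'b' at idx 0): "cbgha" -> "bcbgha"
Op 5 (insert 'g' at idx 5): "bcbgha" -> "bcbghga"
Op 6 (replace idx 0: 'b' -> 'g'): "bcbghga" -> "gcbghga"

Answer: gcbghga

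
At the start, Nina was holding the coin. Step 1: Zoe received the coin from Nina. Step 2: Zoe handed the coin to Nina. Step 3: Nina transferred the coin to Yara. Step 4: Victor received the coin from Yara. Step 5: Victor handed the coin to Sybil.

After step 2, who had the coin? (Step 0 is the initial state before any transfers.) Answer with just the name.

Tracking the coin holder through step 2:
After step 0 (start): Nina
After step 1: Zoe
After step 2: Nina

At step 2, the holder is Nina.

Answer: Nina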